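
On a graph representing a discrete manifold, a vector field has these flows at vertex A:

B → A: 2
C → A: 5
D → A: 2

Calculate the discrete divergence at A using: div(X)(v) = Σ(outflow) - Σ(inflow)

Divergence = sum of outgoing flows = (-2) + (-5) + (-2) = -9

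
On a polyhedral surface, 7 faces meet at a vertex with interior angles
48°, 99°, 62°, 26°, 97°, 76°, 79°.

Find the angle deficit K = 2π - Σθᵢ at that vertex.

Sum of angles = 487°. K = 360° - 487° = -127° = -127π/180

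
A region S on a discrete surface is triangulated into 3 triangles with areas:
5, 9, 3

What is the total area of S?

5 + 9 + 3 = 17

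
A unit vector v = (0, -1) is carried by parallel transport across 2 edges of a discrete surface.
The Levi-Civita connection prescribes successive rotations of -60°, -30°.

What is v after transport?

Total rotation: (-60°) + (-30°) = -90°. Final vector: (-1, 0)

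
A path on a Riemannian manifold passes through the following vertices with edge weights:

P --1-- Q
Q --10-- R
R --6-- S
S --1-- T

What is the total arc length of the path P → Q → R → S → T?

Arc length = 1 + 10 + 6 + 1 = 18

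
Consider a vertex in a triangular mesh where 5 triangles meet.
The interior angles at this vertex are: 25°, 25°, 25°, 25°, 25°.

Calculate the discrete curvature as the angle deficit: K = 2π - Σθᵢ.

Sum of angles = 125°. K = 360° - 125° = 235°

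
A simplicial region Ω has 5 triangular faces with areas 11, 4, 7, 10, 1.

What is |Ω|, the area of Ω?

11 + 4 + 7 + 10 + 1 = 33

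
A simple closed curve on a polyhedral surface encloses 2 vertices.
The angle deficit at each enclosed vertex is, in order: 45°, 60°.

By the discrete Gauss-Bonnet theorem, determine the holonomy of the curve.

Holonomy = total enclosed curvature = 45° + 60° = 105°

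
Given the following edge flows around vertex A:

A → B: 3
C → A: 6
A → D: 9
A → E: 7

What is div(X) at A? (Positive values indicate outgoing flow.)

Divergence = sum of outgoing flows = 3 + (-6) + 9 + 7 = 13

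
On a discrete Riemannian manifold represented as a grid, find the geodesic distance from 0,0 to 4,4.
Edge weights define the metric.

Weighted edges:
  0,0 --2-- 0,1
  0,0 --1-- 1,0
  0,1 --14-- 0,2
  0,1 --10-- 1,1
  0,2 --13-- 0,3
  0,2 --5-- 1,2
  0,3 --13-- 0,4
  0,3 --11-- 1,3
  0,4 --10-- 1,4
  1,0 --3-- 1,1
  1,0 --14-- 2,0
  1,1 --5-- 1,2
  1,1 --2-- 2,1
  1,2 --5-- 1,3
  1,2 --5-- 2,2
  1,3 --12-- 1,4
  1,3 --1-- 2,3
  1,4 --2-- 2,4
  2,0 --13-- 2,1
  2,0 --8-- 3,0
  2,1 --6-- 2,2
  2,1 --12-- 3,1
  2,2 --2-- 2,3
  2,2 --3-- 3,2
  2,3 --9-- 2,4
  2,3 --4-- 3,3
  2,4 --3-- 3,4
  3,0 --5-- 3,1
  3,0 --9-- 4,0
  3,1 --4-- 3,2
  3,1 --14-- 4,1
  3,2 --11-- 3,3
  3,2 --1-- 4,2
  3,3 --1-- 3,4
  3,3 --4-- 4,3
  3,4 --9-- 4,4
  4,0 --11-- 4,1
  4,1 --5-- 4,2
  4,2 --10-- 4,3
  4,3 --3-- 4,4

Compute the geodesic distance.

Shortest path: 0,0 → 1,0 → 1,1 → 2,1 → 2,2 → 2,3 → 3,3 → 4,3 → 4,4, total weight = 25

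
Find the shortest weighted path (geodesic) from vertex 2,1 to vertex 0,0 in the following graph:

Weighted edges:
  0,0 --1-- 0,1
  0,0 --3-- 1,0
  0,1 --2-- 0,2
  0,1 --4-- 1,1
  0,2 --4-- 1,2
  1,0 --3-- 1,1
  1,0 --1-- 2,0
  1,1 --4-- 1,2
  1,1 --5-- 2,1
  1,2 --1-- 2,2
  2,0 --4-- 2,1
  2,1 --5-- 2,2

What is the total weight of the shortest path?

Shortest path: 2,1 → 2,0 → 1,0 → 0,0, total weight = 8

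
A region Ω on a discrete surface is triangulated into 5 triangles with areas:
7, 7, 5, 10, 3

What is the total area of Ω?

7 + 7 + 5 + 10 + 3 = 32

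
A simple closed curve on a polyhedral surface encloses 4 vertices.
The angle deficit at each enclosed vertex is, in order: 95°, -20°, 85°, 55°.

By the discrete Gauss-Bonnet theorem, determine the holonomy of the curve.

Holonomy = total enclosed curvature = 95° + (-20°) + 85° + 55° = 215°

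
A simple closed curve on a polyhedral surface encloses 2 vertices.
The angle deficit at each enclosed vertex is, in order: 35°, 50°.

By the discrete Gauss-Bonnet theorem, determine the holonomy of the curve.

Holonomy = total enclosed curvature = 35° + 50° = 85°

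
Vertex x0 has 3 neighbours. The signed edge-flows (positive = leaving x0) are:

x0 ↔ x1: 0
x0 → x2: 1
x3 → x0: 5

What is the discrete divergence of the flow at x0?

Divergence = sum of outgoing flows = 0 + 1 + (-5) = -4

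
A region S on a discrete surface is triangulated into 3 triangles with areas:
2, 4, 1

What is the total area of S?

2 + 4 + 1 = 7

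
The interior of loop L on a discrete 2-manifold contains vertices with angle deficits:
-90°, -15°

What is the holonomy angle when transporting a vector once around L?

Holonomy = total enclosed curvature = (-90°) + (-15°) = -105°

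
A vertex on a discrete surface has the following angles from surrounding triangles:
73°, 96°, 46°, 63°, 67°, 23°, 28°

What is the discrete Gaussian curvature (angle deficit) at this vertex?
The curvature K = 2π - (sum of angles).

Sum of angles = 396°. K = 360° - 396° = -36° = -π/5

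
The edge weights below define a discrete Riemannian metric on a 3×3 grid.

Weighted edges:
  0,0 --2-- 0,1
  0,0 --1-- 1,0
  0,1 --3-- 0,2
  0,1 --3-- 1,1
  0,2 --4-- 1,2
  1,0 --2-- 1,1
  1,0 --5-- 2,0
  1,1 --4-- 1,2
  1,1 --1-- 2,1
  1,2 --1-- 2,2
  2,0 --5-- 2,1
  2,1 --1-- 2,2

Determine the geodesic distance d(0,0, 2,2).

Shortest path: 0,0 → 1,0 → 1,1 → 2,1 → 2,2, total weight = 5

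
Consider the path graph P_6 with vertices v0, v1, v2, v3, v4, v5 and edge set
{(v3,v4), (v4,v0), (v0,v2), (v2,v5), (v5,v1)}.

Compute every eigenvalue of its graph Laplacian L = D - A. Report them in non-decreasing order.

The path graph P_n has Laplacian eigenvalues λ_k = 2 − 2cos(kπ/n), k = 0, 1, …, n−1. Here n = 6:
k=0: 2 − 2cos(0) = 0.0; k=1: 2 − 2cos(π/6) = 0.2679; k=2: 2 − 2cos(π/3) = 1.0; k=3: 2 − 2cos(π/2) = 2.0; k=4: 2 − 2cos(2π/3) = 3.0; k=5: 2 − 2cos(5π/6) = 3.7321.
Laplacian eigenvalues (increasing order): [0.0, 0.2679, 1.0, 2.0, 3.0, 3.7321]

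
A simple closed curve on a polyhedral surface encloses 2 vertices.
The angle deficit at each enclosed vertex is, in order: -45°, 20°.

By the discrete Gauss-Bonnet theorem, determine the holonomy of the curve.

Holonomy = total enclosed curvature = (-45°) + 20° = -25°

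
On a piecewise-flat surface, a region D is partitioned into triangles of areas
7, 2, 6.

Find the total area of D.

7 + 2 + 6 = 15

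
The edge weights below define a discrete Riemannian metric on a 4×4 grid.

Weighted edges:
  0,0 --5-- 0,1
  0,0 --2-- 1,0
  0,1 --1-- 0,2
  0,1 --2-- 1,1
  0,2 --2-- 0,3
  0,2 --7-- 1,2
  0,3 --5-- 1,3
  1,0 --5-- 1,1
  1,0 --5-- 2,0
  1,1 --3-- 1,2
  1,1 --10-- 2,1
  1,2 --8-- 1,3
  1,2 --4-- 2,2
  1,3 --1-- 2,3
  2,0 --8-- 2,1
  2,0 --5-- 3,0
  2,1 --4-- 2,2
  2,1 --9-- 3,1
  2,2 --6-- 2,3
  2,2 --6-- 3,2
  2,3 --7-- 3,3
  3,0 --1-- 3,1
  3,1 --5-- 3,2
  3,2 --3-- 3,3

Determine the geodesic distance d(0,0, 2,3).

Shortest path: 0,0 → 0,1 → 0,2 → 0,3 → 1,3 → 2,3, total weight = 14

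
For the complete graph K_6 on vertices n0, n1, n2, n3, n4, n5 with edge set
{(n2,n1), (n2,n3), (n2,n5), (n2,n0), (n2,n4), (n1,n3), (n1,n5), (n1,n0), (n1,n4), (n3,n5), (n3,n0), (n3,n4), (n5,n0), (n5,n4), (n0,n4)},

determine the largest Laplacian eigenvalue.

For the complete graph K_n, L = nI − J (J = all-ones matrix). J has eigenvalues n (once, eigenvector 𝟙) and 0 (multiplicity n−1), so L has eigenvalues 0 (once) and n (multiplicity n−1). Here n = 6: eigenvalue 0 once and 6 with multiplicity 5.
Laplacian eigenvalues: [0.0, 6.0, 6.0, 6.0, 6.0, 6.0]. Largest eigenvalue (spectral radius) = 6.0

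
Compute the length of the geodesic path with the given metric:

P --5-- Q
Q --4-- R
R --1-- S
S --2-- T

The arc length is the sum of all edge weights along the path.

Arc length = 5 + 4 + 1 + 2 = 12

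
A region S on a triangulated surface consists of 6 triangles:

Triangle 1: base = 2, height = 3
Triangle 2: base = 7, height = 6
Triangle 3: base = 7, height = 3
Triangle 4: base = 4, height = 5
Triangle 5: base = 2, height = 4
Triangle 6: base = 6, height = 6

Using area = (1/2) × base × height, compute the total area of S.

(1/2)×2×3 + (1/2)×7×6 + (1/2)×7×3 + (1/2)×4×5 + (1/2)×2×4 + (1/2)×6×6 = 66.5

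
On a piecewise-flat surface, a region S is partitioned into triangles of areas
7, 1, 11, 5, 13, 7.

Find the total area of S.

7 + 1 + 11 + 5 + 13 + 7 = 44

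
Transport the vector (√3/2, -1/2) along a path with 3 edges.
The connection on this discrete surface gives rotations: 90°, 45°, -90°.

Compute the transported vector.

Total rotation: 90° + 45° + (-90°) = 45°. Final vector: (0.9659, 0.2588)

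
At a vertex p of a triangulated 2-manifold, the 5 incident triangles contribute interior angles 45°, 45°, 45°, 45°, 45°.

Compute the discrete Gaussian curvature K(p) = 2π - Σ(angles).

Sum of angles = 225°. K = 360° - 225° = 135° = 3π/4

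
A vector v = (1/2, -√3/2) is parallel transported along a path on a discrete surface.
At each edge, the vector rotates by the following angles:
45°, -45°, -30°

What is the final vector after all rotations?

Total rotation: 45° + (-45°) + (-30°) = -30°. Final vector: (0, -1)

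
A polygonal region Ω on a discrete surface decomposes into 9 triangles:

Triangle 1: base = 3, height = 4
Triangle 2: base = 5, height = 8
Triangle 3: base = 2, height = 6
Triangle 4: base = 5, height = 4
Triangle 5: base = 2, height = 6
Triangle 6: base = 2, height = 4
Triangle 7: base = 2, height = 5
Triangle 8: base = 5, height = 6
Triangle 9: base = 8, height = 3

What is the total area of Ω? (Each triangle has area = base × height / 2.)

(1/2)×3×4 + (1/2)×5×8 + (1/2)×2×6 + (1/2)×5×4 + (1/2)×2×6 + (1/2)×2×4 + (1/2)×2×5 + (1/2)×5×6 + (1/2)×8×3 = 84.0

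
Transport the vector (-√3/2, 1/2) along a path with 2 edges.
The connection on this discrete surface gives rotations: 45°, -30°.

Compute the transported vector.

Total rotation: 45° + (-30°) = 15°. Final vector: (-0.9659, 0.2588)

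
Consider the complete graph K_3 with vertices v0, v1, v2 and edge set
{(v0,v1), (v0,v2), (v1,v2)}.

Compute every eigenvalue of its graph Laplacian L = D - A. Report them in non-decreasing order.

For the complete graph K_n, L = nI − J (J = all-ones matrix). J has eigenvalues n (once, eigenvector 𝟙) and 0 (multiplicity n−1), so L has eigenvalues 0 (once) and n (multiplicity n−1). Here n = 3: eigenvalue 0 once and 3 with multiplicity 2.
Laplacian eigenvalues (increasing order): [0.0, 3.0, 3.0]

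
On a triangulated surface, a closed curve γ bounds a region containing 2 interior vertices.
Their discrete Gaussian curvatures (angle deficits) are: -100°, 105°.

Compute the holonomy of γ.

Holonomy = total enclosed curvature = (-100°) + 105° = 5°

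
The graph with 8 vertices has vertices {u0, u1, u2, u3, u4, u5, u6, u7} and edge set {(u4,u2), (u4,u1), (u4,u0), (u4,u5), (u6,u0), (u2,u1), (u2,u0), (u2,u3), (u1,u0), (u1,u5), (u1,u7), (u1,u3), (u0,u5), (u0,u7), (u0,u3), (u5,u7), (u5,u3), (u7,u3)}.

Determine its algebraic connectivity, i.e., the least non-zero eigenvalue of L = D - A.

Degrees: deg(u0) = 7, deg(u1) = 6, deg(u2) = 4, deg(u3) = 5, deg(u4) = 4, deg(u5) = 5, deg(u6) = 1, deg(u7) = 4.
L = D − A with rows/columns ordered (u0, u1, u2, u3, u4, u5, u6, u7):
  [ 7, -1, -1, -1, -1, -1, -1, -1]
  [-1,  6, -1, -1, -1, -1,  0, -1]
  [-1, -1,  4, -1, -1,  0,  0,  0]
  [-1, -1, -1,  5,  0, -1,  0, -1]
  [-1, -1, -1,  0,  4, -1,  0,  0]
  [-1, -1,  0, -1, -1,  5,  0, -1]
  [-1,  0,  0,  0,  0,  0,  1,  0]
  [-1, -1,  0, -1,  0, -1,  0,  4]
Characteristic polynomial: det(λI − L) = λ(λ − 1)(λ² − 9λ + 19)(λ² − 11λ + 29)(λ − 7)(λ − 8).
Roots: λ = 0; (λ − 1) = 0 ⇒ λ = 1; (λ² − 9λ + 19) = 0 ⇒ λ = (9 ± √5)/2 ≈ 3.382, 5.618; (λ² − 11λ + 29) = 0 ⇒ λ = (11 ± √5)/2 ≈ 4.382, 6.618; (λ − 7) = 0 ⇒ λ = 7; (λ − 8) = 0 ⇒ λ = 8.
(Check: the roots sum (with multiplicity) to 36, matching trace L = Σdeg = 2·18 = 36.)
Laplacian eigenvalues: [0.0, 1.0, 3.382, 4.382, 5.618, 6.618, 7.0, 8.0]. Algebraic connectivity (smallest non-zero eigenvalue) = 1.0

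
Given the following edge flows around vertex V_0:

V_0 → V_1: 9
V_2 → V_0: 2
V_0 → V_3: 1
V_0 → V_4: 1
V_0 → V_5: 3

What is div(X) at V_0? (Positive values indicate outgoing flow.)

Divergence = sum of outgoing flows = 9 + (-2) + 1 + 1 + 3 = 12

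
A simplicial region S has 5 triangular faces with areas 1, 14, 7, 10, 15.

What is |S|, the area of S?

1 + 14 + 7 + 10 + 15 = 47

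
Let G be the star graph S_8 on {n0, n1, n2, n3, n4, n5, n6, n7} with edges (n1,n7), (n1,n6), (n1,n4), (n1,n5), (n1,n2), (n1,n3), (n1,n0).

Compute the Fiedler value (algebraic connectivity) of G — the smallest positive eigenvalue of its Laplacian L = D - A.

The star S_8 is the complete bipartite graph K_{1,7} (one hub of degree 7, 7 leaves of degree 1). The Laplacian spectrum of K_{p,q} is 0, p (multiplicity q−1), q (multiplicity p−1), p+q. With p = 1, q = 7: 0 once, 1 with multiplicity 6, and 8 once. (Check: trace L = sum of degrees = 14 = 6·1 + 8.)
Laplacian eigenvalues: [0.0, 1.0, 1.0, 1.0, 1.0, 1.0, 1.0, 8.0]. Algebraic connectivity (smallest non-zero eigenvalue) = 1.0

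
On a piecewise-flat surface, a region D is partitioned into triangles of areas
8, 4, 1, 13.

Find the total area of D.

8 + 4 + 1 + 13 = 26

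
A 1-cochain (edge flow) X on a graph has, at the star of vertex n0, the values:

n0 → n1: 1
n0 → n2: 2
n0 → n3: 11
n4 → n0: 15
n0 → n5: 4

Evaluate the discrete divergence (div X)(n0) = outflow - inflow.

Divergence = sum of outgoing flows = 1 + 2 + 11 + (-15) + 4 = 3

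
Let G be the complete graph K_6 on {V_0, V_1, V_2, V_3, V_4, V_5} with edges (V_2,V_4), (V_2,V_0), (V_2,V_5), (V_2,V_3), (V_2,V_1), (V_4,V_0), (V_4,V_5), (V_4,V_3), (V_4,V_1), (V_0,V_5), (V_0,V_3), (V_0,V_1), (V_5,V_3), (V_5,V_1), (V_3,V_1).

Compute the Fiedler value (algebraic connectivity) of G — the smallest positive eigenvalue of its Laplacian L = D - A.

For the complete graph K_n, L = nI − J (J = all-ones matrix). J has eigenvalues n (once, eigenvector 𝟙) and 0 (multiplicity n−1), so L has eigenvalues 0 (once) and n (multiplicity n−1). Here n = 6: eigenvalue 0 once and 6 with multiplicity 5.
Laplacian eigenvalues: [0.0, 6.0, 6.0, 6.0, 6.0, 6.0]. Algebraic connectivity (smallest non-zero eigenvalue) = 6.0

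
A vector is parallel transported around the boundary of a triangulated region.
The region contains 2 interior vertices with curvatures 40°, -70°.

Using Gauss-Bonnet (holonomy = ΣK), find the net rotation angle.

Holonomy = total enclosed curvature = 40° + (-70°) = -30°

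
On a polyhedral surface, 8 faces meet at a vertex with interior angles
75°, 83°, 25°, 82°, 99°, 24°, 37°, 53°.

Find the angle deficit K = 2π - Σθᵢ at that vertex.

Sum of angles = 478°. K = 360° - 478° = -118° = -59π/90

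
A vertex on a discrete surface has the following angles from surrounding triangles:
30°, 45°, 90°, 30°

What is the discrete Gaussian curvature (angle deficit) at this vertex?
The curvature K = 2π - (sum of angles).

Sum of angles = 195°. K = 360° - 195° = 165°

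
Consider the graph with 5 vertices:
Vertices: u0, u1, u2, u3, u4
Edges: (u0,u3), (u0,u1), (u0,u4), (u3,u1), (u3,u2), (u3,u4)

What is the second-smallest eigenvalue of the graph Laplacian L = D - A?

Degrees: deg(u0) = 3, deg(u1) = 2, deg(u2) = 1, deg(u3) = 4, deg(u4) = 2.
L = D − A with rows/columns ordered (u0, u1, u2, u3, u4):
  [ 3, -1,  0, -1, -1]
  [-1,  2,  0, -1,  0]
  [ 0,  0,  1, -1,  0]
  [-1, -1, -1,  4, -1]
  [-1,  0,  0, -1,  2]
Characteristic polynomial: det(λI − L) = λ(λ − 1)(λ − 2)(λ − 4)(λ − 5).
Roots: λ = 0; (λ − 1) = 0 ⇒ λ = 1; (λ − 2) = 0 ⇒ λ = 2; (λ − 4) = 0 ⇒ λ = 4; (λ − 5) = 0 ⇒ λ = 5.
(Check: the roots sum (with multiplicity) to 12, matching trace L = Σdeg = 2·6 = 12.)
Laplacian eigenvalues: [0.0, 1.0, 2.0, 4.0, 5.0]. Algebraic connectivity (smallest non-zero eigenvalue) = 1.0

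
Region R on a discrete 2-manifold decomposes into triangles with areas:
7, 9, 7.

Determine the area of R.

7 + 9 + 7 = 23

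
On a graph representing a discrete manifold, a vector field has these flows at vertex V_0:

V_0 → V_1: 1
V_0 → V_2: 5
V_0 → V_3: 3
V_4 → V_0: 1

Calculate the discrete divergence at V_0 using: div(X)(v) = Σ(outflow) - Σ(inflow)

Divergence = sum of outgoing flows = 1 + 5 + 3 + (-1) = 8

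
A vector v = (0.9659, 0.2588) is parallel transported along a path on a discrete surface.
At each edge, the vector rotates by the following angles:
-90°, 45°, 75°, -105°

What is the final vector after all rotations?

Total rotation: (-90°) + 45° + 75° + (-105°) = -75°. Final vector: (0.5000, -0.8660)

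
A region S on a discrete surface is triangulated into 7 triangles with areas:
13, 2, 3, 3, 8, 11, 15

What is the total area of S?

13 + 2 + 3 + 3 + 8 + 11 + 15 = 55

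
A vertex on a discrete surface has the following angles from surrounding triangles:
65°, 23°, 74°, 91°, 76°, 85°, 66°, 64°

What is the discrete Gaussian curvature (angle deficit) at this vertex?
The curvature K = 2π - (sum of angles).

Sum of angles = 544°. K = 360° - 544° = -184° = -46π/45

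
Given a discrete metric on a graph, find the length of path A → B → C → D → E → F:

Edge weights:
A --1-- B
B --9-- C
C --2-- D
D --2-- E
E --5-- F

Arc length = 1 + 9 + 2 + 2 + 5 = 19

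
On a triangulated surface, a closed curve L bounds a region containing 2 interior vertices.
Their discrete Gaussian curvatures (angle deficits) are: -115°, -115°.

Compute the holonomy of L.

Holonomy = total enclosed curvature = (-115°) + (-115°) = -230°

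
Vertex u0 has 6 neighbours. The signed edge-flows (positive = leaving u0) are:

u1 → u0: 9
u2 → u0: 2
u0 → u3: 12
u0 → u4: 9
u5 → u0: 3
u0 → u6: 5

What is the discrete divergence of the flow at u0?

Divergence = sum of outgoing flows = (-9) + (-2) + 12 + 9 + (-3) + 5 = 12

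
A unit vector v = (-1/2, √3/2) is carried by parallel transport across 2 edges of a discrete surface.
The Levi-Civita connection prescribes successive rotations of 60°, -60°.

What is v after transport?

Total rotation: 60° + (-60°) = 0°. Final vector: (-0.5000, 0.8660)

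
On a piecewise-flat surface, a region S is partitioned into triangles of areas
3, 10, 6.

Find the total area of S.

3 + 10 + 6 = 19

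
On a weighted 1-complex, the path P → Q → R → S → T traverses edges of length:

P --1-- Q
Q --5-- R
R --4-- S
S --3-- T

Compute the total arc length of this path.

Arc length = 1 + 5 + 4 + 3 = 13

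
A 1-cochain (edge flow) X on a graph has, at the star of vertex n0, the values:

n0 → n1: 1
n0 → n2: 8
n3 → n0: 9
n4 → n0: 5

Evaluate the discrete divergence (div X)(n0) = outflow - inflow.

Divergence = sum of outgoing flows = 1 + 8 + (-9) + (-5) = -5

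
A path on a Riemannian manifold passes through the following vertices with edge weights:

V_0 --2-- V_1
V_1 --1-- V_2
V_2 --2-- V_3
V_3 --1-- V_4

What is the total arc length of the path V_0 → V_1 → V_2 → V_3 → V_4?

Arc length = 2 + 1 + 2 + 1 = 6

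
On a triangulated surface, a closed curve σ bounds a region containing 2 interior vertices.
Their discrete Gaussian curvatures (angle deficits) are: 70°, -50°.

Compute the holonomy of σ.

Holonomy = total enclosed curvature = 70° + (-50°) = 20°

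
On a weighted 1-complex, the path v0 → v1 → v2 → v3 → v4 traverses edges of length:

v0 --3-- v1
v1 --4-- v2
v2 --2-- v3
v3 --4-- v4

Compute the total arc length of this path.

Arc length = 3 + 4 + 2 + 4 = 13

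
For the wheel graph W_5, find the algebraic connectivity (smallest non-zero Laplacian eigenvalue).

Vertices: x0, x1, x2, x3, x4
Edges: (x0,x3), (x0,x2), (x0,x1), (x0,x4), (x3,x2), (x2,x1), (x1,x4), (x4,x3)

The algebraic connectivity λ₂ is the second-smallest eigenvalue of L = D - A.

The wheel W_5 is the join K_1 ∨ C_4 (a hub joined to every vertex of a cycle of length 4). For a join G ∨ H (G on p vertices, H on q vertices) the Laplacian spectrum is 0, p+q, the eigenvalues of L(G) other than one 0 each shifted by +q, and the eigenvalues of L(H) other than one 0 each shifted by +p. With G = K_1 (p = 1, nothing left after dropping its 0) and H = C_4 (q = 4, eigenvalues 2 − 2cos(2πk/4), k = 0, …, 3; drop k = 0), the spectrum of W_5 is 0, 5, and 1 + (2 − 2cos(2πk/4)) = 3 − 2cos(2πk/4) for k = 1, …, 3:
k=1: 3 − 2cos(π/2) = 3.0; k=2: 3 − 2cos(π) = 5.0; k=3: 3 − 2cos(3π/2) = 3.0.
Laplacian eigenvalues: [0.0, 3.0, 3.0, 5.0, 5.0]. Algebraic connectivity (smallest non-zero eigenvalue) = 3.0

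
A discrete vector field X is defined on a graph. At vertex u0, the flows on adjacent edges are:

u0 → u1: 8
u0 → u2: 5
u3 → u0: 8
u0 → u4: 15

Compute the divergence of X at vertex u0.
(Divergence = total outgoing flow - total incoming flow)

Divergence = sum of outgoing flows = 8 + 5 + (-8) + 15 = 20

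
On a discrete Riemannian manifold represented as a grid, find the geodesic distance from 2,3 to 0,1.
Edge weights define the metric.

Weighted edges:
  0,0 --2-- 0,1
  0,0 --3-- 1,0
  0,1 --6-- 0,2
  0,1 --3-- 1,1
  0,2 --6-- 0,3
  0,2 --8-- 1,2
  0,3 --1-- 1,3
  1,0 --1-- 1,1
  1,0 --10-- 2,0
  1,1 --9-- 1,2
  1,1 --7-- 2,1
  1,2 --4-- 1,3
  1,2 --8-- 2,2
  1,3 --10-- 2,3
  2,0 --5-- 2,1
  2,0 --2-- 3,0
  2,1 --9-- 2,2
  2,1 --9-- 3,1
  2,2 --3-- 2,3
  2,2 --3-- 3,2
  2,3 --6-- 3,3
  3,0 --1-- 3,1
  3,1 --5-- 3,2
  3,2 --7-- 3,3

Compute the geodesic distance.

Shortest path: 2,3 → 2,2 → 2,1 → 1,1 → 0,1, total weight = 22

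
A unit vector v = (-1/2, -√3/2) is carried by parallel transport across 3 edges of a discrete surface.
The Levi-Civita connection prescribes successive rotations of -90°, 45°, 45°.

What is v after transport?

Total rotation: (-90°) + 45° + 45° = 0°. Final vector: (-0.5000, -0.8660)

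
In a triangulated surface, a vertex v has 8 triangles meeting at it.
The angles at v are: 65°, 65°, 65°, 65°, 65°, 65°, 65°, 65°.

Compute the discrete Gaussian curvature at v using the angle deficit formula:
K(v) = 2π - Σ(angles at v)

Sum of angles = 520°. K = 360° - 520° = -160° = -8π/9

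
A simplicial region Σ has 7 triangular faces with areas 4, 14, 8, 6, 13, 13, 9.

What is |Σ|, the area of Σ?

4 + 14 + 8 + 6 + 13 + 13 + 9 = 67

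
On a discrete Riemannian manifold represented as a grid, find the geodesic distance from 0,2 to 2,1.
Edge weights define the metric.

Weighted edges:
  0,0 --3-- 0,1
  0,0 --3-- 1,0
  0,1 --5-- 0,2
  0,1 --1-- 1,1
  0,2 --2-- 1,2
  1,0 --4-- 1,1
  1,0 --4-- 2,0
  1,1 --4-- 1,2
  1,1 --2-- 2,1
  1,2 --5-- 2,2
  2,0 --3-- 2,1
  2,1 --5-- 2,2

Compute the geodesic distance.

Shortest path: 0,2 → 1,2 → 1,1 → 2,1, total weight = 8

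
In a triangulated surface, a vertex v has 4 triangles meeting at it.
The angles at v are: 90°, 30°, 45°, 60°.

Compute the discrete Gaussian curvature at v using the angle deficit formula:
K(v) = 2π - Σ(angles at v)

Sum of angles = 225°. K = 360° - 225° = 135°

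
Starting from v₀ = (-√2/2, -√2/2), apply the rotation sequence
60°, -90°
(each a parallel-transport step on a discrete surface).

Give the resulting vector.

Total rotation: 60° + (-90°) = -30°. Final vector: (-0.9659, -0.2588)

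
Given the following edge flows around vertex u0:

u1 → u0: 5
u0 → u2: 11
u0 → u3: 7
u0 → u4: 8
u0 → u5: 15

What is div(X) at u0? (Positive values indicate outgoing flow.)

Divergence = sum of outgoing flows = (-5) + 11 + 7 + 8 + 15 = 36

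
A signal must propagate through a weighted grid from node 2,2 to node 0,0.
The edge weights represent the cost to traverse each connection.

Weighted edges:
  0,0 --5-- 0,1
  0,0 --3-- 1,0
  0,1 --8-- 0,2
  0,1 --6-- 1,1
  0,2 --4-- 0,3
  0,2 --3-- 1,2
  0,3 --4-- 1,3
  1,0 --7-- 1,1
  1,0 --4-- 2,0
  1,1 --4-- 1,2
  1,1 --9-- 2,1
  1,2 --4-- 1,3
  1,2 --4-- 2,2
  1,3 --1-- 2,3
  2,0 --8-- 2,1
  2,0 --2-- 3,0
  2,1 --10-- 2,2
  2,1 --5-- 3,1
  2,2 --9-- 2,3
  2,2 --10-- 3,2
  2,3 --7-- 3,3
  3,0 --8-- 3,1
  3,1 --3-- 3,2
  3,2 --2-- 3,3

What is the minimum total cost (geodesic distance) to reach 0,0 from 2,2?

Shortest path: 2,2 → 1,2 → 1,1 → 1,0 → 0,0, total weight = 18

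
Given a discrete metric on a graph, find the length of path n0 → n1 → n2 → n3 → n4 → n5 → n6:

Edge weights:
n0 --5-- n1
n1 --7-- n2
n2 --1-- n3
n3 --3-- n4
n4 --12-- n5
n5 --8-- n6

Arc length = 5 + 7 + 1 + 3 + 12 + 8 = 36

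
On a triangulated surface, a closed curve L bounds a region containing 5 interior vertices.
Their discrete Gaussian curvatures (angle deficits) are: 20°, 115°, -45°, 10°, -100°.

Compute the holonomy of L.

Holonomy = total enclosed curvature = 20° + 115° + (-45°) + 10° + (-100°) = 0°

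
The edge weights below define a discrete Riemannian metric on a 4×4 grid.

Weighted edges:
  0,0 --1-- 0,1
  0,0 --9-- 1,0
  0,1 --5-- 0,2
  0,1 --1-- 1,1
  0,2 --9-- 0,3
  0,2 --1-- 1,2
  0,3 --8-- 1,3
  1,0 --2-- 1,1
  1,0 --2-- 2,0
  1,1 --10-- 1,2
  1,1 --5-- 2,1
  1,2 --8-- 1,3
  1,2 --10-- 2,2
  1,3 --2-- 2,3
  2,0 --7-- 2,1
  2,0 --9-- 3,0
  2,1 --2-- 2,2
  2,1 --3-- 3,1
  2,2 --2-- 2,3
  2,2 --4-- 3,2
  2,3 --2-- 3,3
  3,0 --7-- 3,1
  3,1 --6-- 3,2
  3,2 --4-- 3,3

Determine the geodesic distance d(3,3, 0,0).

Shortest path: 3,3 → 2,3 → 2,2 → 2,1 → 1,1 → 0,1 → 0,0, total weight = 13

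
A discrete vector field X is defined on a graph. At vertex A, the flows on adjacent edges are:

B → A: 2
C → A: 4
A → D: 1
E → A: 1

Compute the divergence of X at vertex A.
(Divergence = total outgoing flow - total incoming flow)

Divergence = sum of outgoing flows = (-2) + (-4) + 1 + (-1) = -6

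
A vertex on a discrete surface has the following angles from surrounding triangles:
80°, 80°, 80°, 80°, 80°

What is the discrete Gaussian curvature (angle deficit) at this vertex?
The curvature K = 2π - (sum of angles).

Sum of angles = 400°. K = 360° - 400° = -40° = -2π/9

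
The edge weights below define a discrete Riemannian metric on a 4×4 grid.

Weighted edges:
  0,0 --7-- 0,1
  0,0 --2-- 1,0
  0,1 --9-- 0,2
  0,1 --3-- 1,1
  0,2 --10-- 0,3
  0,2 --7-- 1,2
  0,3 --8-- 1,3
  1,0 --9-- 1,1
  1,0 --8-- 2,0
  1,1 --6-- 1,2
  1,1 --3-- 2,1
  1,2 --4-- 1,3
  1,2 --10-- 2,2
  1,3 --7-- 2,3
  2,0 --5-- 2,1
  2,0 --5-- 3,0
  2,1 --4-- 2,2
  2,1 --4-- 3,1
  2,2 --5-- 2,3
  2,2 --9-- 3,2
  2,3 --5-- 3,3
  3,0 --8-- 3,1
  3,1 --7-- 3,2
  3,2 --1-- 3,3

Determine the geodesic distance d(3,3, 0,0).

Shortest path: 3,3 → 3,2 → 3,1 → 2,1 → 1,1 → 0,1 → 0,0, total weight = 25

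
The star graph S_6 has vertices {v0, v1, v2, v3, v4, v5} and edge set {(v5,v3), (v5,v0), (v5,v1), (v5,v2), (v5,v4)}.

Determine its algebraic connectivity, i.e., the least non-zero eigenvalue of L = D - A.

The star S_6 is the complete bipartite graph K_{1,5} (one hub of degree 5, 5 leaves of degree 1). The Laplacian spectrum of K_{p,q} is 0, p (multiplicity q−1), q (multiplicity p−1), p+q. With p = 1, q = 5: 0 once, 1 with multiplicity 4, and 6 once. (Check: trace L = sum of degrees = 10 = 4·1 + 6.)
Laplacian eigenvalues: [0.0, 1.0, 1.0, 1.0, 1.0, 6.0]. Algebraic connectivity (smallest non-zero eigenvalue) = 1.0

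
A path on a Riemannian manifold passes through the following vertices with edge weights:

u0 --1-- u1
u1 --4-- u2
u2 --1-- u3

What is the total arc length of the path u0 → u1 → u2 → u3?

Arc length = 1 + 4 + 1 = 6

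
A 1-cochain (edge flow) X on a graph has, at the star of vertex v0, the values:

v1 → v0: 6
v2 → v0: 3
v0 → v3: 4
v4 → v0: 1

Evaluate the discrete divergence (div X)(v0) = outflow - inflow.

Divergence = sum of outgoing flows = (-6) + (-3) + 4 + (-1) = -6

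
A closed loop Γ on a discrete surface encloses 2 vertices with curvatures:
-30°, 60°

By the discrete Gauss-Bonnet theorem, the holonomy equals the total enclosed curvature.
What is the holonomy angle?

Holonomy = total enclosed curvature = (-30°) + 60° = 30°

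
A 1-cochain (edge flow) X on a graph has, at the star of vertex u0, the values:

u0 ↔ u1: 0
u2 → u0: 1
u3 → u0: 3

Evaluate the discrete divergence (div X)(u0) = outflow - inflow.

Divergence = sum of outgoing flows = 0 + (-1) + (-3) = -4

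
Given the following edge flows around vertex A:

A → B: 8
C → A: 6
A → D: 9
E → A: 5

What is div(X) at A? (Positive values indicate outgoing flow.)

Divergence = sum of outgoing flows = 8 + (-6) + 9 + (-5) = 6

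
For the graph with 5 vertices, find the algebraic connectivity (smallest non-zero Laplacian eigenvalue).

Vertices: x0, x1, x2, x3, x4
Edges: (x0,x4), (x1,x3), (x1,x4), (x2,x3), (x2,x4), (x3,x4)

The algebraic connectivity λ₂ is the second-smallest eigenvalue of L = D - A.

Degrees: deg(x0) = 1, deg(x1) = 2, deg(x2) = 2, deg(x3) = 3, deg(x4) = 4.
L = D − A with rows/columns ordered (x0, x1, x2, x3, x4):
  [ 1,  0,  0,  0, -1]
  [ 0,  2,  0, -1, -1]
  [ 0,  0,  2, -1, -1]
  [ 0, -1, -1,  3, -1]
  [-1, -1, -1, -1,  4]
Characteristic polynomial: det(λI − L) = λ(λ − 1)(λ − 2)(λ − 4)(λ − 5).
Roots: λ = 0; (λ − 1) = 0 ⇒ λ = 1; (λ − 2) = 0 ⇒ λ = 2; (λ − 4) = 0 ⇒ λ = 4; (λ − 5) = 0 ⇒ λ = 5.
(Check: the roots sum (with multiplicity) to 12, matching trace L = Σdeg = 2·6 = 12.)
Laplacian eigenvalues: [0.0, 1.0, 2.0, 4.0, 5.0]. Algebraic connectivity (smallest non-zero eigenvalue) = 1.0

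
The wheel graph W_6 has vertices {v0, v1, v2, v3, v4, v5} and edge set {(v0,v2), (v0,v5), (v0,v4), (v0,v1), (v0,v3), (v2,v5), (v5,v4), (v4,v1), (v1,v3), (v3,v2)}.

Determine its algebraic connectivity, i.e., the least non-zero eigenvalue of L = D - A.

The wheel W_6 is the join K_1 ∨ C_5 (a hub joined to every vertex of a cycle of length 5). For a join G ∨ H (G on p vertices, H on q vertices) the Laplacian spectrum is 0, p+q, the eigenvalues of L(G) other than one 0 each shifted by +q, and the eigenvalues of L(H) other than one 0 each shifted by +p. With G = K_1 (p = 1, nothing left after dropping its 0) and H = C_5 (q = 5, eigenvalues 2 − 2cos(2πk/5), k = 0, …, 4; drop k = 0), the spectrum of W_6 is 0, 6, and 1 + (2 − 2cos(2πk/5)) = 3 − 2cos(2πk/5) for k = 1, …, 4:
k=1: 3 − 2cos(2π/5) = 2.382; k=2: 3 − 2cos(4π/5) = 4.618; k=3: 3 − 2cos(6π/5) = 4.618; k=4: 3 − 2cos(8π/5) = 2.382.
Laplacian eigenvalues: [0.0, 2.382, 2.382, 4.618, 4.618, 6.0]. Algebraic connectivity (smallest non-zero eigenvalue) = 2.382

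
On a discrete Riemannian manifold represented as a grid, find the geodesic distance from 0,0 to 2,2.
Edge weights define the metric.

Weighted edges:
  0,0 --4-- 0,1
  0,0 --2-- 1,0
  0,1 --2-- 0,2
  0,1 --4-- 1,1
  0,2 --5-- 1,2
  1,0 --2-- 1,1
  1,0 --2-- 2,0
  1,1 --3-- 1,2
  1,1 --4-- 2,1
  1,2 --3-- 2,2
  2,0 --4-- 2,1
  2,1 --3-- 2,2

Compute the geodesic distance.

Shortest path: 0,0 → 1,0 → 1,1 → 1,2 → 2,2, total weight = 10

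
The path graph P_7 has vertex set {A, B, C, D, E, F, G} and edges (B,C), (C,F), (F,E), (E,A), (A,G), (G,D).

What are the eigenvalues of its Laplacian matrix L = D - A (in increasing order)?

The path graph P_n has Laplacian eigenvalues λ_k = 2 − 2cos(kπ/n), k = 0, 1, …, n−1. Here n = 7:
k=0: 2 − 2cos(0) = 0.0; k=1: 2 − 2cos(π/7) = 0.1981; k=2: 2 − 2cos(2π/7) = 0.753; k=3: 2 − 2cos(3π/7) = 1.555; k=4: 2 − 2cos(4π/7) = 2.445; k=5: 2 − 2cos(5π/7) = 3.247; k=6: 2 − 2cos(6π/7) = 3.8019.
Laplacian eigenvalues (increasing order): [0.0, 0.1981, 0.753, 1.555, 2.445, 3.247, 3.8019]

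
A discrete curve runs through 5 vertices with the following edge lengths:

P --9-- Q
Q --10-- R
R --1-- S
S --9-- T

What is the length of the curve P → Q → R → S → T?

Arc length = 9 + 10 + 1 + 9 = 29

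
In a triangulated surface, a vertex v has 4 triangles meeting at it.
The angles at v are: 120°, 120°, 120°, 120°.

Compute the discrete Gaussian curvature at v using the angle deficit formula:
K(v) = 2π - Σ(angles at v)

Sum of angles = 480°. K = 360° - 480° = -120° = -2π/3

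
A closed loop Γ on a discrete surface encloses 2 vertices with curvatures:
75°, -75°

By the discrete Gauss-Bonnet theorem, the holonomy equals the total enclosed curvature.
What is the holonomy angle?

Holonomy = total enclosed curvature = 75° + (-75°) = 0°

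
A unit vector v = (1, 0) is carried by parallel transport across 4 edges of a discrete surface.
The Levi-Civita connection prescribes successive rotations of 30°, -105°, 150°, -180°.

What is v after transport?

Total rotation: 30° + (-105°) + 150° + (-180°) = -105°. Final vector: (-0.2588, -0.9659)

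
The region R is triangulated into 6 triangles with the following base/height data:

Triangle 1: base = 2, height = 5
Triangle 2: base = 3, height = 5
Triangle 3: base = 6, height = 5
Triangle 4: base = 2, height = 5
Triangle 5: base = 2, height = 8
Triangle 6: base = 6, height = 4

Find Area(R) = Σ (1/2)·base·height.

(1/2)×2×5 + (1/2)×3×5 + (1/2)×6×5 + (1/2)×2×5 + (1/2)×2×8 + (1/2)×6×4 = 52.5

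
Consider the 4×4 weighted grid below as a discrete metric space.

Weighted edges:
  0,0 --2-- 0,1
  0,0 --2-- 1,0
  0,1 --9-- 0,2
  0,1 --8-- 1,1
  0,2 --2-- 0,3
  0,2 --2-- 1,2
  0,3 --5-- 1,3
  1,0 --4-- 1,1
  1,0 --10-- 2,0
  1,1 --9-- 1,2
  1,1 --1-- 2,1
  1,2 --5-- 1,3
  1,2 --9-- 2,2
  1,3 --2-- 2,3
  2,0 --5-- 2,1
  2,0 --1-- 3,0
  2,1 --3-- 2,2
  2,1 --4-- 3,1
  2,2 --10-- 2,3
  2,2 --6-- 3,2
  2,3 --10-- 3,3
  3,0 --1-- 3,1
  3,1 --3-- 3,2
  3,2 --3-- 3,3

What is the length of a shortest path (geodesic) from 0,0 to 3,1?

Shortest path: 0,0 → 1,0 → 1,1 → 2,1 → 3,1, total weight = 11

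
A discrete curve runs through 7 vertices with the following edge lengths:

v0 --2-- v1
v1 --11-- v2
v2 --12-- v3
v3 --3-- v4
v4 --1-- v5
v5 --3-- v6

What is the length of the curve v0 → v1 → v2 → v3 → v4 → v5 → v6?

Arc length = 2 + 11 + 12 + 3 + 1 + 3 = 32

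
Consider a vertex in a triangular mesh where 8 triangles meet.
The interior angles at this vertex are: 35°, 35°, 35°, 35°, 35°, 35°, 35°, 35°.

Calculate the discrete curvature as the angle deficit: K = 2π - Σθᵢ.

Sum of angles = 280°. K = 360° - 280° = 80°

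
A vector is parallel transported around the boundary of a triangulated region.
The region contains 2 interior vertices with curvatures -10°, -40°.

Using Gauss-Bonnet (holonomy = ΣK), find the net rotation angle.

Holonomy = total enclosed curvature = (-10°) + (-40°) = -50°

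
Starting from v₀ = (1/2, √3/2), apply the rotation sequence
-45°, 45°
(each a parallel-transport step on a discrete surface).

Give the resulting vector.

Total rotation: (-45°) + 45° = 0°. Final vector: (0.5000, 0.8660)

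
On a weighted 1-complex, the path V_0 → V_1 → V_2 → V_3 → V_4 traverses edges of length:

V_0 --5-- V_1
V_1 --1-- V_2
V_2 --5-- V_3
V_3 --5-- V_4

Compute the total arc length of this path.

Arc length = 5 + 1 + 5 + 5 = 16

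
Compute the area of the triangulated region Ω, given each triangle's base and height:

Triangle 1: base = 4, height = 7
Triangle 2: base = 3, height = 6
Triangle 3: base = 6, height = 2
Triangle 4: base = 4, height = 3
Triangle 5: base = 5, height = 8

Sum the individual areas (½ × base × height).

(1/2)×4×7 + (1/2)×3×6 + (1/2)×6×2 + (1/2)×4×3 + (1/2)×5×8 = 55.0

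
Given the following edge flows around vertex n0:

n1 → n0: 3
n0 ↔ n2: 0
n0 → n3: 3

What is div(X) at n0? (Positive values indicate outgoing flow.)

Divergence = sum of outgoing flows = (-3) + 0 + 3 = 0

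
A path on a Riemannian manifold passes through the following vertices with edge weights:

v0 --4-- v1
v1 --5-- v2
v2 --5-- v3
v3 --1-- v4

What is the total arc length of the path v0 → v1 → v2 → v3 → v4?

Arc length = 4 + 5 + 5 + 1 = 15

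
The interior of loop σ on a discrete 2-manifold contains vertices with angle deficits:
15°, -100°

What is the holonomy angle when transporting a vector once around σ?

Holonomy = total enclosed curvature = 15° + (-100°) = -85°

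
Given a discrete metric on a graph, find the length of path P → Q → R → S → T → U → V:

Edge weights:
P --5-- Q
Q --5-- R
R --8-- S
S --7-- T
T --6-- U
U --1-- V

Arc length = 5 + 5 + 8 + 7 + 6 + 1 = 32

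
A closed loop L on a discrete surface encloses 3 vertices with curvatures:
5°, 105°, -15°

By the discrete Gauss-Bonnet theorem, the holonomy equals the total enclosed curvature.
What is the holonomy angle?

Holonomy = total enclosed curvature = 5° + 105° + (-15°) = 95°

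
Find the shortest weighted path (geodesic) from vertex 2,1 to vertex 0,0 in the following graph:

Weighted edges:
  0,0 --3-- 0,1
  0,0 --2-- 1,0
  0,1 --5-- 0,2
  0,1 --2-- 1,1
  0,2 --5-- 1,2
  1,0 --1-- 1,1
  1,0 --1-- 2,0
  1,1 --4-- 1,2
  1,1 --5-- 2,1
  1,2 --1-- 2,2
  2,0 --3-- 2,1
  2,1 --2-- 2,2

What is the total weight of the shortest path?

Shortest path: 2,1 → 2,0 → 1,0 → 0,0, total weight = 6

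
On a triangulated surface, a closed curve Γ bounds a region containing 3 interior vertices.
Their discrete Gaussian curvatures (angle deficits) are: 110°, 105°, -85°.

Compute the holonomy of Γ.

Holonomy = total enclosed curvature = 110° + 105° + (-85°) = 130°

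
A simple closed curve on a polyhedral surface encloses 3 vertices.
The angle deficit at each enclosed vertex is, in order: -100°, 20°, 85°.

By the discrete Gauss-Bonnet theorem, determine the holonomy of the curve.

Holonomy = total enclosed curvature = (-100°) + 20° + 85° = 5°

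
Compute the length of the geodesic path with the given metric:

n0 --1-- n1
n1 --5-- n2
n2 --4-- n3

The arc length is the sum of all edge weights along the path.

Arc length = 1 + 5 + 4 = 10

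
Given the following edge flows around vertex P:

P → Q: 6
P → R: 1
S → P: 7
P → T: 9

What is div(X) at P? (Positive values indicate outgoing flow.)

Divergence = sum of outgoing flows = 6 + 1 + (-7) + 9 = 9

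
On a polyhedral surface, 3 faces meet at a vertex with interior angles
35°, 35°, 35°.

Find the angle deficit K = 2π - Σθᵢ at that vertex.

Sum of angles = 105°. K = 360° - 105° = 255°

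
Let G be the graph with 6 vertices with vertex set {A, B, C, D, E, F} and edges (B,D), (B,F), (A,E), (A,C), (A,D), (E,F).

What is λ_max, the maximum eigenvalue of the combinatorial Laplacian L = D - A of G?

Degrees: deg(A) = 3, deg(B) = 2, deg(C) = 1, deg(D) = 2, deg(E) = 2, deg(F) = 2.
L = D − A with rows/columns ordered (A, B, C, D, E, F):
  [ 3,  0, -1, -1, -1,  0]
  [ 0,  2,  0, -1,  0, -1]
  [-1,  0,  1,  0,  0,  0]
  [-1, -1,  0,  2,  0,  0]
  [-1,  0,  0,  0,  2, -1]
  [ 0, -1,  0,  0, -1,  2]
Characteristic polynomial: det(λI − L) = λ(λ² − 5λ + 3)(λ² − 5λ + 5)(λ − 2).
Roots: λ = 0; (λ² − 5λ + 3) = 0 ⇒ λ = (5 ± √13)/2 ≈ 0.6972, 4.3028; (λ² − 5λ + 5) = 0 ⇒ λ = (5 ± √5)/2 ≈ 1.382, 3.618; (λ − 2) = 0 ⇒ λ = 2.
(Check: the roots sum (with multiplicity) to 12, matching trace L = Σdeg = 2·6 = 12.)
Laplacian eigenvalues: [0.0, 0.6972, 1.382, 2.0, 3.618, 4.3028]. Largest eigenvalue (spectral radius) = 4.3028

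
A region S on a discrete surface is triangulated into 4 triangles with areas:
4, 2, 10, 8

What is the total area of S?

4 + 2 + 10 + 8 = 24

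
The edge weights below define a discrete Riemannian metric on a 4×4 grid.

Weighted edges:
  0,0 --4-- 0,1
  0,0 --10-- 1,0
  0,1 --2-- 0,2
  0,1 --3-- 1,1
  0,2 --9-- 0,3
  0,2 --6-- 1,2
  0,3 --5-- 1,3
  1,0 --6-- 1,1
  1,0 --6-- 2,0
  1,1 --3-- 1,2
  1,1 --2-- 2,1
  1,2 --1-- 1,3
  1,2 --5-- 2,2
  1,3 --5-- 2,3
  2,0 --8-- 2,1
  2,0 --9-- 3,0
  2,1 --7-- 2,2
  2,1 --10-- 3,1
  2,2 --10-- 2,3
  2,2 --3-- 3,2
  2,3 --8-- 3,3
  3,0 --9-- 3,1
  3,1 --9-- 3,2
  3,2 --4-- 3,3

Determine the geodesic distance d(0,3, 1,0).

Shortest path: 0,3 → 1,3 → 1,2 → 1,1 → 1,0, total weight = 15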